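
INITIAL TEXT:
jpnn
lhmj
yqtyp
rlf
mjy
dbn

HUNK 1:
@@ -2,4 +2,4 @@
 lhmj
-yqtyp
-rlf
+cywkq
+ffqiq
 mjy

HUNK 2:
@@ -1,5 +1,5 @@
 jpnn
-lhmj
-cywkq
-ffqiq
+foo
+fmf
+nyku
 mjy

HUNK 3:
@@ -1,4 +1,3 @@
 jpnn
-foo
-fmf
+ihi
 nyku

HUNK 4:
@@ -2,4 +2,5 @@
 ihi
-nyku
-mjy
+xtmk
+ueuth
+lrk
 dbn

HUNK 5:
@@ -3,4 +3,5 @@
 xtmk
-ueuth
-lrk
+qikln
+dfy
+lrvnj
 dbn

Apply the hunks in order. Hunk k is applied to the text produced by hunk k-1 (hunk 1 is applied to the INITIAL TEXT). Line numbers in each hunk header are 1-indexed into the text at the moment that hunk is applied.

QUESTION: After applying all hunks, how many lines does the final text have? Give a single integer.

Hunk 1: at line 2 remove [yqtyp,rlf] add [cywkq,ffqiq] -> 6 lines: jpnn lhmj cywkq ffqiq mjy dbn
Hunk 2: at line 1 remove [lhmj,cywkq,ffqiq] add [foo,fmf,nyku] -> 6 lines: jpnn foo fmf nyku mjy dbn
Hunk 3: at line 1 remove [foo,fmf] add [ihi] -> 5 lines: jpnn ihi nyku mjy dbn
Hunk 4: at line 2 remove [nyku,mjy] add [xtmk,ueuth,lrk] -> 6 lines: jpnn ihi xtmk ueuth lrk dbn
Hunk 5: at line 3 remove [ueuth,lrk] add [qikln,dfy,lrvnj] -> 7 lines: jpnn ihi xtmk qikln dfy lrvnj dbn
Final line count: 7

Answer: 7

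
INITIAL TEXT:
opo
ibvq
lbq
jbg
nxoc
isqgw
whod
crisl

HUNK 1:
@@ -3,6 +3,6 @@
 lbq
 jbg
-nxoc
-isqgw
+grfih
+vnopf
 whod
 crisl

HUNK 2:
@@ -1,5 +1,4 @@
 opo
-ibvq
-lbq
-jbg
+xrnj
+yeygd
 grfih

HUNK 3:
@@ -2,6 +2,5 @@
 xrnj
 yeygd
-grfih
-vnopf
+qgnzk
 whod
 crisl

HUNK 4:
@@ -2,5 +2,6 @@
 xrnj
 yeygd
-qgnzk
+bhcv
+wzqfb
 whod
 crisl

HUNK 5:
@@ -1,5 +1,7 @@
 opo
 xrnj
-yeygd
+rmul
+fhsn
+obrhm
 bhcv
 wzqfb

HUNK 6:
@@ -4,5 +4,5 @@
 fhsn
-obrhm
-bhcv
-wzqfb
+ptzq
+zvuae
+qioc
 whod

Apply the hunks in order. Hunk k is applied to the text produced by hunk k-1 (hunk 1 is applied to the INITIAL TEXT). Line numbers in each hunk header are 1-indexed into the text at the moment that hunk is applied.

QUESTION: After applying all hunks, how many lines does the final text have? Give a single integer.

Answer: 9

Derivation:
Hunk 1: at line 3 remove [nxoc,isqgw] add [grfih,vnopf] -> 8 lines: opo ibvq lbq jbg grfih vnopf whod crisl
Hunk 2: at line 1 remove [ibvq,lbq,jbg] add [xrnj,yeygd] -> 7 lines: opo xrnj yeygd grfih vnopf whod crisl
Hunk 3: at line 2 remove [grfih,vnopf] add [qgnzk] -> 6 lines: opo xrnj yeygd qgnzk whod crisl
Hunk 4: at line 2 remove [qgnzk] add [bhcv,wzqfb] -> 7 lines: opo xrnj yeygd bhcv wzqfb whod crisl
Hunk 5: at line 1 remove [yeygd] add [rmul,fhsn,obrhm] -> 9 lines: opo xrnj rmul fhsn obrhm bhcv wzqfb whod crisl
Hunk 6: at line 4 remove [obrhm,bhcv,wzqfb] add [ptzq,zvuae,qioc] -> 9 lines: opo xrnj rmul fhsn ptzq zvuae qioc whod crisl
Final line count: 9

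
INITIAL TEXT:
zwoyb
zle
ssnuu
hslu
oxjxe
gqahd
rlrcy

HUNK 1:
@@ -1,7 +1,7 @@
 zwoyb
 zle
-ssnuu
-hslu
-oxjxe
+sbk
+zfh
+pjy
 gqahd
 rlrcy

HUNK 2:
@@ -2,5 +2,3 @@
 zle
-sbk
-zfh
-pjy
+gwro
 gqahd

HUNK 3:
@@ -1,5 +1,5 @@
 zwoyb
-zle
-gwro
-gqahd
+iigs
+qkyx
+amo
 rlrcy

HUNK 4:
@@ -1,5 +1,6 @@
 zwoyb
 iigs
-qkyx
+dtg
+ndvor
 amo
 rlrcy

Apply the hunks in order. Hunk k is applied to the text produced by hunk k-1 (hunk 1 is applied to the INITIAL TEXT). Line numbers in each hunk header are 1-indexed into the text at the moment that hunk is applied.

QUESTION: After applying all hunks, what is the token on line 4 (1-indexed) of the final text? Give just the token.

Answer: ndvor

Derivation:
Hunk 1: at line 1 remove [ssnuu,hslu,oxjxe] add [sbk,zfh,pjy] -> 7 lines: zwoyb zle sbk zfh pjy gqahd rlrcy
Hunk 2: at line 2 remove [sbk,zfh,pjy] add [gwro] -> 5 lines: zwoyb zle gwro gqahd rlrcy
Hunk 3: at line 1 remove [zle,gwro,gqahd] add [iigs,qkyx,amo] -> 5 lines: zwoyb iigs qkyx amo rlrcy
Hunk 4: at line 1 remove [qkyx] add [dtg,ndvor] -> 6 lines: zwoyb iigs dtg ndvor amo rlrcy
Final line 4: ndvor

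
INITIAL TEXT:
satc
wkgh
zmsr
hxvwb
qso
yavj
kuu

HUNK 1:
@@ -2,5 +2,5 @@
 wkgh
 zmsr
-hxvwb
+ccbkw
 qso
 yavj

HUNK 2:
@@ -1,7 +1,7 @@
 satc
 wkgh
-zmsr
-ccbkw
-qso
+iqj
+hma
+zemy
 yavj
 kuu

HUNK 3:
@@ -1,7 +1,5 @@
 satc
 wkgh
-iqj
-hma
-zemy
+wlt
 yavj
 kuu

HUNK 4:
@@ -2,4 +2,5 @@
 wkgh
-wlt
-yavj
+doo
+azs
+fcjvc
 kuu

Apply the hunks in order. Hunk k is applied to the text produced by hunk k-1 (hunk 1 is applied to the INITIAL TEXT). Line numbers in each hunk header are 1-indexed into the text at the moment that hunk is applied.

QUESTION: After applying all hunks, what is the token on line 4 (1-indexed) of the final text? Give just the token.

Hunk 1: at line 2 remove [hxvwb] add [ccbkw] -> 7 lines: satc wkgh zmsr ccbkw qso yavj kuu
Hunk 2: at line 1 remove [zmsr,ccbkw,qso] add [iqj,hma,zemy] -> 7 lines: satc wkgh iqj hma zemy yavj kuu
Hunk 3: at line 1 remove [iqj,hma,zemy] add [wlt] -> 5 lines: satc wkgh wlt yavj kuu
Hunk 4: at line 2 remove [wlt,yavj] add [doo,azs,fcjvc] -> 6 lines: satc wkgh doo azs fcjvc kuu
Final line 4: azs

Answer: azs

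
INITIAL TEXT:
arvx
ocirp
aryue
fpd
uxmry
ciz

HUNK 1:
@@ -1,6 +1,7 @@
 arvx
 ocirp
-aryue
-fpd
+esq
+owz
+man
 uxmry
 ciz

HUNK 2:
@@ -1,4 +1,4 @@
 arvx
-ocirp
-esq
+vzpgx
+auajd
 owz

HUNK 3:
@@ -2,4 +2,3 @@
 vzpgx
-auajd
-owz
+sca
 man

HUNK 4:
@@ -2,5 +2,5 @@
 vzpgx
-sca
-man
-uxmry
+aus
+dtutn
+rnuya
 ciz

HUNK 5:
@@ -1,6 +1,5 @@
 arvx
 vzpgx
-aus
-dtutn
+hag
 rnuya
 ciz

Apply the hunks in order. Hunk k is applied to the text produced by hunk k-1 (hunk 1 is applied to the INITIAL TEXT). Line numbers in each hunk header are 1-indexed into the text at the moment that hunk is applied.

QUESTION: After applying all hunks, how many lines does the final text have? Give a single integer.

Hunk 1: at line 1 remove [aryue,fpd] add [esq,owz,man] -> 7 lines: arvx ocirp esq owz man uxmry ciz
Hunk 2: at line 1 remove [ocirp,esq] add [vzpgx,auajd] -> 7 lines: arvx vzpgx auajd owz man uxmry ciz
Hunk 3: at line 2 remove [auajd,owz] add [sca] -> 6 lines: arvx vzpgx sca man uxmry ciz
Hunk 4: at line 2 remove [sca,man,uxmry] add [aus,dtutn,rnuya] -> 6 lines: arvx vzpgx aus dtutn rnuya ciz
Hunk 5: at line 1 remove [aus,dtutn] add [hag] -> 5 lines: arvx vzpgx hag rnuya ciz
Final line count: 5

Answer: 5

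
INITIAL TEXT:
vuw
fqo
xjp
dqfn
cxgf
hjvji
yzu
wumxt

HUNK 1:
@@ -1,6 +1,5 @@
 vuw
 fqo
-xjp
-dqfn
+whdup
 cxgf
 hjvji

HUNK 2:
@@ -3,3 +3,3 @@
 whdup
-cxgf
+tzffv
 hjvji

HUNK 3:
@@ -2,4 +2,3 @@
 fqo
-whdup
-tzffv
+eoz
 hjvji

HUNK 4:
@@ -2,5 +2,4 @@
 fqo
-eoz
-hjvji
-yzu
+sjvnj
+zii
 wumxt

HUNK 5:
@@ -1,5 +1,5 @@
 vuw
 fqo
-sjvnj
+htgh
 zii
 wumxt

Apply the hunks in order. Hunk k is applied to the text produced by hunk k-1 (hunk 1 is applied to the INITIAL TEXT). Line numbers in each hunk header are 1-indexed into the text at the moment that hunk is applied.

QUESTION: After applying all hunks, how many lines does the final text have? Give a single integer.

Answer: 5

Derivation:
Hunk 1: at line 1 remove [xjp,dqfn] add [whdup] -> 7 lines: vuw fqo whdup cxgf hjvji yzu wumxt
Hunk 2: at line 3 remove [cxgf] add [tzffv] -> 7 lines: vuw fqo whdup tzffv hjvji yzu wumxt
Hunk 3: at line 2 remove [whdup,tzffv] add [eoz] -> 6 lines: vuw fqo eoz hjvji yzu wumxt
Hunk 4: at line 2 remove [eoz,hjvji,yzu] add [sjvnj,zii] -> 5 lines: vuw fqo sjvnj zii wumxt
Hunk 5: at line 1 remove [sjvnj] add [htgh] -> 5 lines: vuw fqo htgh zii wumxt
Final line count: 5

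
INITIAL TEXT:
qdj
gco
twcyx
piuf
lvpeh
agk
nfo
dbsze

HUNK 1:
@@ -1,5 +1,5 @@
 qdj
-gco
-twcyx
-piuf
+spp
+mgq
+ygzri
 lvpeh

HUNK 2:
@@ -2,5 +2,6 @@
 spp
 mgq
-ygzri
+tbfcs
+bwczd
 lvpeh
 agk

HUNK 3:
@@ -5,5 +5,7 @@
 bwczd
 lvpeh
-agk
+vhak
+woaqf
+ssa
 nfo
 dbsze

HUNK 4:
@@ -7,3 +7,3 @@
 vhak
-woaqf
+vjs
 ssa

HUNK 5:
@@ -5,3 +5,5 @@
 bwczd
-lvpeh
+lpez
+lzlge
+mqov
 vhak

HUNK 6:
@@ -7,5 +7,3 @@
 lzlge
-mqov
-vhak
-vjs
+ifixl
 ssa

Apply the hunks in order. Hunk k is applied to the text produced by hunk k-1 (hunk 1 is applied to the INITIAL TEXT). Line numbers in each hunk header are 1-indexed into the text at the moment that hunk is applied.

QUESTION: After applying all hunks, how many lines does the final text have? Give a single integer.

Answer: 11

Derivation:
Hunk 1: at line 1 remove [gco,twcyx,piuf] add [spp,mgq,ygzri] -> 8 lines: qdj spp mgq ygzri lvpeh agk nfo dbsze
Hunk 2: at line 2 remove [ygzri] add [tbfcs,bwczd] -> 9 lines: qdj spp mgq tbfcs bwczd lvpeh agk nfo dbsze
Hunk 3: at line 5 remove [agk] add [vhak,woaqf,ssa] -> 11 lines: qdj spp mgq tbfcs bwczd lvpeh vhak woaqf ssa nfo dbsze
Hunk 4: at line 7 remove [woaqf] add [vjs] -> 11 lines: qdj spp mgq tbfcs bwczd lvpeh vhak vjs ssa nfo dbsze
Hunk 5: at line 5 remove [lvpeh] add [lpez,lzlge,mqov] -> 13 lines: qdj spp mgq tbfcs bwczd lpez lzlge mqov vhak vjs ssa nfo dbsze
Hunk 6: at line 7 remove [mqov,vhak,vjs] add [ifixl] -> 11 lines: qdj spp mgq tbfcs bwczd lpez lzlge ifixl ssa nfo dbsze
Final line count: 11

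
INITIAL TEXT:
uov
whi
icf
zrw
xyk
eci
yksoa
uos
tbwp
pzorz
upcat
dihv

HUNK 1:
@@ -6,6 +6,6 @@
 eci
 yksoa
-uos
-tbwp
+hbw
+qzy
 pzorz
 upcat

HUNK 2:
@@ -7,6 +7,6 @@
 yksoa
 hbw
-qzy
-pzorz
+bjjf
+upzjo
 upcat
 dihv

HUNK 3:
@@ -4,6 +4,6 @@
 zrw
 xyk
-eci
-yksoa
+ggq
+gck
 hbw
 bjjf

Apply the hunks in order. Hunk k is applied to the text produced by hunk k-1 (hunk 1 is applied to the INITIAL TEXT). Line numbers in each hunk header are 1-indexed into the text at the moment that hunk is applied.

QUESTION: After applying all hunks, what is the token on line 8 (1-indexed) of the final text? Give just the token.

Answer: hbw

Derivation:
Hunk 1: at line 6 remove [uos,tbwp] add [hbw,qzy] -> 12 lines: uov whi icf zrw xyk eci yksoa hbw qzy pzorz upcat dihv
Hunk 2: at line 7 remove [qzy,pzorz] add [bjjf,upzjo] -> 12 lines: uov whi icf zrw xyk eci yksoa hbw bjjf upzjo upcat dihv
Hunk 3: at line 4 remove [eci,yksoa] add [ggq,gck] -> 12 lines: uov whi icf zrw xyk ggq gck hbw bjjf upzjo upcat dihv
Final line 8: hbw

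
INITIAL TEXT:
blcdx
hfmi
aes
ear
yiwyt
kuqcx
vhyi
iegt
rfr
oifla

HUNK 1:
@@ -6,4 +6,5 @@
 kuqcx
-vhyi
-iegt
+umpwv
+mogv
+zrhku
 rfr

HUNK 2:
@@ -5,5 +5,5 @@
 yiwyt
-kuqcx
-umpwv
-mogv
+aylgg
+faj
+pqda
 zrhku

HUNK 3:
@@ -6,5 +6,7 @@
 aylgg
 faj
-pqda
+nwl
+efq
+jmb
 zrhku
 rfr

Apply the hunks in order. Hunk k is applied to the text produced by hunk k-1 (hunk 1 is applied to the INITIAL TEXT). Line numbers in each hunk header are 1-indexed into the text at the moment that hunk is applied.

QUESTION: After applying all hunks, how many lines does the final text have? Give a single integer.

Hunk 1: at line 6 remove [vhyi,iegt] add [umpwv,mogv,zrhku] -> 11 lines: blcdx hfmi aes ear yiwyt kuqcx umpwv mogv zrhku rfr oifla
Hunk 2: at line 5 remove [kuqcx,umpwv,mogv] add [aylgg,faj,pqda] -> 11 lines: blcdx hfmi aes ear yiwyt aylgg faj pqda zrhku rfr oifla
Hunk 3: at line 6 remove [pqda] add [nwl,efq,jmb] -> 13 lines: blcdx hfmi aes ear yiwyt aylgg faj nwl efq jmb zrhku rfr oifla
Final line count: 13

Answer: 13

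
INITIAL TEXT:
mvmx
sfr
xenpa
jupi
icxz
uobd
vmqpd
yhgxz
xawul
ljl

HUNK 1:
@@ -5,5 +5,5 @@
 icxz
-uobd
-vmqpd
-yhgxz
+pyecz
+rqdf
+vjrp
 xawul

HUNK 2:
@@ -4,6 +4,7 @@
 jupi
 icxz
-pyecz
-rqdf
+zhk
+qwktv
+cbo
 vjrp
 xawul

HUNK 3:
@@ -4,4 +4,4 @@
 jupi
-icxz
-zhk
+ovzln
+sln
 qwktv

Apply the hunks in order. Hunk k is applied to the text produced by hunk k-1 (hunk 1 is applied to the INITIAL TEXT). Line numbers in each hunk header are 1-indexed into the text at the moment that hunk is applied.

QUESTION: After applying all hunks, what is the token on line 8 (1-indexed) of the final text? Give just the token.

Hunk 1: at line 5 remove [uobd,vmqpd,yhgxz] add [pyecz,rqdf,vjrp] -> 10 lines: mvmx sfr xenpa jupi icxz pyecz rqdf vjrp xawul ljl
Hunk 2: at line 4 remove [pyecz,rqdf] add [zhk,qwktv,cbo] -> 11 lines: mvmx sfr xenpa jupi icxz zhk qwktv cbo vjrp xawul ljl
Hunk 3: at line 4 remove [icxz,zhk] add [ovzln,sln] -> 11 lines: mvmx sfr xenpa jupi ovzln sln qwktv cbo vjrp xawul ljl
Final line 8: cbo

Answer: cbo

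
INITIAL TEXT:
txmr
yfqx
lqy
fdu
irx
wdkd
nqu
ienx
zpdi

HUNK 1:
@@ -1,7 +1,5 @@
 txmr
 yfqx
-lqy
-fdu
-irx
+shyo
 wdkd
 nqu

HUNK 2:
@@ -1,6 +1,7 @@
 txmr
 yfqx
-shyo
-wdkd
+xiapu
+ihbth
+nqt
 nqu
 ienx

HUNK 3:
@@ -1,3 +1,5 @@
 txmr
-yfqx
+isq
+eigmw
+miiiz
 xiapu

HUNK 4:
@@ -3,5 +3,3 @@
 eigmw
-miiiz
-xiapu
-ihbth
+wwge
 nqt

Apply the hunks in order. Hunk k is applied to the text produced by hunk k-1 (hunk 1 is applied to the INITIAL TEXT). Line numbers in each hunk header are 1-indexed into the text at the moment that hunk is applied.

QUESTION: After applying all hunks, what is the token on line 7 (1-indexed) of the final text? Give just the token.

Hunk 1: at line 1 remove [lqy,fdu,irx] add [shyo] -> 7 lines: txmr yfqx shyo wdkd nqu ienx zpdi
Hunk 2: at line 1 remove [shyo,wdkd] add [xiapu,ihbth,nqt] -> 8 lines: txmr yfqx xiapu ihbth nqt nqu ienx zpdi
Hunk 3: at line 1 remove [yfqx] add [isq,eigmw,miiiz] -> 10 lines: txmr isq eigmw miiiz xiapu ihbth nqt nqu ienx zpdi
Hunk 4: at line 3 remove [miiiz,xiapu,ihbth] add [wwge] -> 8 lines: txmr isq eigmw wwge nqt nqu ienx zpdi
Final line 7: ienx

Answer: ienx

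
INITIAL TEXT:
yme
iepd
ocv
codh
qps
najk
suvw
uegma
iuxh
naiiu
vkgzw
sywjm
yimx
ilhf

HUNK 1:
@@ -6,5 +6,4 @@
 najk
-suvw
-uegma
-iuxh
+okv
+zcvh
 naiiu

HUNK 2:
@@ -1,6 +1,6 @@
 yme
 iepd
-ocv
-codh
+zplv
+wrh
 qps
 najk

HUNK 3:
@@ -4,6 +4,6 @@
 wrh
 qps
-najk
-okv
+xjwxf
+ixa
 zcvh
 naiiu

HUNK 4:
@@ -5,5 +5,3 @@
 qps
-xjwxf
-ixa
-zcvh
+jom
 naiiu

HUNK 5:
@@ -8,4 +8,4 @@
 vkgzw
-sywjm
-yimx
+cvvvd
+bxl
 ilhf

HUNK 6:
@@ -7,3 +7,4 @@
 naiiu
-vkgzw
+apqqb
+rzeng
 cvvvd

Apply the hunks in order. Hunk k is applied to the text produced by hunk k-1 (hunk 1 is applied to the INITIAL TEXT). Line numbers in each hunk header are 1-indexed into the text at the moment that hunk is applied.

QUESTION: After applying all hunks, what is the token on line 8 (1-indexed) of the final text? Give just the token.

Hunk 1: at line 6 remove [suvw,uegma,iuxh] add [okv,zcvh] -> 13 lines: yme iepd ocv codh qps najk okv zcvh naiiu vkgzw sywjm yimx ilhf
Hunk 2: at line 1 remove [ocv,codh] add [zplv,wrh] -> 13 lines: yme iepd zplv wrh qps najk okv zcvh naiiu vkgzw sywjm yimx ilhf
Hunk 3: at line 4 remove [najk,okv] add [xjwxf,ixa] -> 13 lines: yme iepd zplv wrh qps xjwxf ixa zcvh naiiu vkgzw sywjm yimx ilhf
Hunk 4: at line 5 remove [xjwxf,ixa,zcvh] add [jom] -> 11 lines: yme iepd zplv wrh qps jom naiiu vkgzw sywjm yimx ilhf
Hunk 5: at line 8 remove [sywjm,yimx] add [cvvvd,bxl] -> 11 lines: yme iepd zplv wrh qps jom naiiu vkgzw cvvvd bxl ilhf
Hunk 6: at line 7 remove [vkgzw] add [apqqb,rzeng] -> 12 lines: yme iepd zplv wrh qps jom naiiu apqqb rzeng cvvvd bxl ilhf
Final line 8: apqqb

Answer: apqqb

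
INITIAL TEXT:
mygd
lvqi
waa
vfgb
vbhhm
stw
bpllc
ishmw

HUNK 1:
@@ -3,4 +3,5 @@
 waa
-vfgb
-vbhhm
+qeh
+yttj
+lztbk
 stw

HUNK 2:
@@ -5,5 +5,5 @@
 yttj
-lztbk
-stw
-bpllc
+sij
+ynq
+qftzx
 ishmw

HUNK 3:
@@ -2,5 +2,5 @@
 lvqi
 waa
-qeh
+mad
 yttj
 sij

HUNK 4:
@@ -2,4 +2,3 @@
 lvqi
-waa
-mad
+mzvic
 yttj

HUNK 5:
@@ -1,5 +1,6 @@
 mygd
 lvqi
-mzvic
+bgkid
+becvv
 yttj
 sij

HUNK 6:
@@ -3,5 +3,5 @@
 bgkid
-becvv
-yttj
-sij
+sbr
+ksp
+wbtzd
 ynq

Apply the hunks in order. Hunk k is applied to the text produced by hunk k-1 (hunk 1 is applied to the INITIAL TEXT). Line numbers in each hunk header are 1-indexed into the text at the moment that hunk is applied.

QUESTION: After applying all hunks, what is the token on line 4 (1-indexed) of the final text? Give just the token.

Hunk 1: at line 3 remove [vfgb,vbhhm] add [qeh,yttj,lztbk] -> 9 lines: mygd lvqi waa qeh yttj lztbk stw bpllc ishmw
Hunk 2: at line 5 remove [lztbk,stw,bpllc] add [sij,ynq,qftzx] -> 9 lines: mygd lvqi waa qeh yttj sij ynq qftzx ishmw
Hunk 3: at line 2 remove [qeh] add [mad] -> 9 lines: mygd lvqi waa mad yttj sij ynq qftzx ishmw
Hunk 4: at line 2 remove [waa,mad] add [mzvic] -> 8 lines: mygd lvqi mzvic yttj sij ynq qftzx ishmw
Hunk 5: at line 1 remove [mzvic] add [bgkid,becvv] -> 9 lines: mygd lvqi bgkid becvv yttj sij ynq qftzx ishmw
Hunk 6: at line 3 remove [becvv,yttj,sij] add [sbr,ksp,wbtzd] -> 9 lines: mygd lvqi bgkid sbr ksp wbtzd ynq qftzx ishmw
Final line 4: sbr

Answer: sbr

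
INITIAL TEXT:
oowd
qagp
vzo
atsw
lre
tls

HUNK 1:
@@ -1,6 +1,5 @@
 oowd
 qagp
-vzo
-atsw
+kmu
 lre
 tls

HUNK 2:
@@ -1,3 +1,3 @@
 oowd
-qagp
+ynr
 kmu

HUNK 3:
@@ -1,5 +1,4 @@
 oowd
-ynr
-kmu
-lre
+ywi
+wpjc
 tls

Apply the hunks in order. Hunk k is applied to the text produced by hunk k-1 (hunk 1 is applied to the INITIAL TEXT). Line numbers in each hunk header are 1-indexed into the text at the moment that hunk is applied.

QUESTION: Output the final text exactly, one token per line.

Hunk 1: at line 1 remove [vzo,atsw] add [kmu] -> 5 lines: oowd qagp kmu lre tls
Hunk 2: at line 1 remove [qagp] add [ynr] -> 5 lines: oowd ynr kmu lre tls
Hunk 3: at line 1 remove [ynr,kmu,lre] add [ywi,wpjc] -> 4 lines: oowd ywi wpjc tls

Answer: oowd
ywi
wpjc
tls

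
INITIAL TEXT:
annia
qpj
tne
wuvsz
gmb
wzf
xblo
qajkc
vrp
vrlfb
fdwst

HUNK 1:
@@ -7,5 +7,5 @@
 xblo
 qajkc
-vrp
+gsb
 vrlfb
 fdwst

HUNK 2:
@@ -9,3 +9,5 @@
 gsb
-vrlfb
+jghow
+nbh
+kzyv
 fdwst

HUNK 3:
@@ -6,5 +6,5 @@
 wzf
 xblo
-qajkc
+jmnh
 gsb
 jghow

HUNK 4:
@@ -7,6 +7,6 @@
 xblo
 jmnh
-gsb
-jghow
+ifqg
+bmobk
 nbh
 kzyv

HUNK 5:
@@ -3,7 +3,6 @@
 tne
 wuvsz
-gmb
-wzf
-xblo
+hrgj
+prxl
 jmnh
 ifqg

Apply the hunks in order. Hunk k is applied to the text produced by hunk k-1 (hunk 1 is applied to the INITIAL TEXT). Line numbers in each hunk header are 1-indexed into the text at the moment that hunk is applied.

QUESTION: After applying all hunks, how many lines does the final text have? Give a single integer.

Answer: 12

Derivation:
Hunk 1: at line 7 remove [vrp] add [gsb] -> 11 lines: annia qpj tne wuvsz gmb wzf xblo qajkc gsb vrlfb fdwst
Hunk 2: at line 9 remove [vrlfb] add [jghow,nbh,kzyv] -> 13 lines: annia qpj tne wuvsz gmb wzf xblo qajkc gsb jghow nbh kzyv fdwst
Hunk 3: at line 6 remove [qajkc] add [jmnh] -> 13 lines: annia qpj tne wuvsz gmb wzf xblo jmnh gsb jghow nbh kzyv fdwst
Hunk 4: at line 7 remove [gsb,jghow] add [ifqg,bmobk] -> 13 lines: annia qpj tne wuvsz gmb wzf xblo jmnh ifqg bmobk nbh kzyv fdwst
Hunk 5: at line 3 remove [gmb,wzf,xblo] add [hrgj,prxl] -> 12 lines: annia qpj tne wuvsz hrgj prxl jmnh ifqg bmobk nbh kzyv fdwst
Final line count: 12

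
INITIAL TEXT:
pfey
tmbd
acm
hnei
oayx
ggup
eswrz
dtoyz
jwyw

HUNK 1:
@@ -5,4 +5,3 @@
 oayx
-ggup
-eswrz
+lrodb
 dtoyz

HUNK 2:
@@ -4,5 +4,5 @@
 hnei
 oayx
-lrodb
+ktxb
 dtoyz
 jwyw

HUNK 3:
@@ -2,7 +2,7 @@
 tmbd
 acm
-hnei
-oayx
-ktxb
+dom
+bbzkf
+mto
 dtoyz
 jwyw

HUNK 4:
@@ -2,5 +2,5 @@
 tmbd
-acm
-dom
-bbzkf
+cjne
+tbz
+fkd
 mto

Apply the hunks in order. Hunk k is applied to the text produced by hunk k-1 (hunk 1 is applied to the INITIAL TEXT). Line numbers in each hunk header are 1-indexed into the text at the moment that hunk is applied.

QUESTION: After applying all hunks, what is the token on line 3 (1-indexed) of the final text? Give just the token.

Hunk 1: at line 5 remove [ggup,eswrz] add [lrodb] -> 8 lines: pfey tmbd acm hnei oayx lrodb dtoyz jwyw
Hunk 2: at line 4 remove [lrodb] add [ktxb] -> 8 lines: pfey tmbd acm hnei oayx ktxb dtoyz jwyw
Hunk 3: at line 2 remove [hnei,oayx,ktxb] add [dom,bbzkf,mto] -> 8 lines: pfey tmbd acm dom bbzkf mto dtoyz jwyw
Hunk 4: at line 2 remove [acm,dom,bbzkf] add [cjne,tbz,fkd] -> 8 lines: pfey tmbd cjne tbz fkd mto dtoyz jwyw
Final line 3: cjne

Answer: cjne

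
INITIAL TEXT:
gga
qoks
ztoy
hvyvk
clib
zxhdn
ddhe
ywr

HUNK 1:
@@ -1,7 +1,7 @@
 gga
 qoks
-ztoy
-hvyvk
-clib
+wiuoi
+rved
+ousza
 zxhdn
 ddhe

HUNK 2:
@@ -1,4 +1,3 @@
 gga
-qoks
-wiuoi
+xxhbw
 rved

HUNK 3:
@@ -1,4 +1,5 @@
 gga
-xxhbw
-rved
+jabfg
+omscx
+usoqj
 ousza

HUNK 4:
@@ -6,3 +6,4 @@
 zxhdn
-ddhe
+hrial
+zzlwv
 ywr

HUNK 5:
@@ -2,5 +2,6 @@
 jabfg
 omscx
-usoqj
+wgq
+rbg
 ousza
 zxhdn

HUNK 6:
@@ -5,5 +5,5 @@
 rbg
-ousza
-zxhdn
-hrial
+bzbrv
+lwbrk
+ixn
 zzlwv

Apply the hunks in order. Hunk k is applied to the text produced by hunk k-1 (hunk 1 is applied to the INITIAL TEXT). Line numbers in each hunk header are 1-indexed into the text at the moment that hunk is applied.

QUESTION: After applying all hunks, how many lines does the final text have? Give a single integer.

Answer: 10

Derivation:
Hunk 1: at line 1 remove [ztoy,hvyvk,clib] add [wiuoi,rved,ousza] -> 8 lines: gga qoks wiuoi rved ousza zxhdn ddhe ywr
Hunk 2: at line 1 remove [qoks,wiuoi] add [xxhbw] -> 7 lines: gga xxhbw rved ousza zxhdn ddhe ywr
Hunk 3: at line 1 remove [xxhbw,rved] add [jabfg,omscx,usoqj] -> 8 lines: gga jabfg omscx usoqj ousza zxhdn ddhe ywr
Hunk 4: at line 6 remove [ddhe] add [hrial,zzlwv] -> 9 lines: gga jabfg omscx usoqj ousza zxhdn hrial zzlwv ywr
Hunk 5: at line 2 remove [usoqj] add [wgq,rbg] -> 10 lines: gga jabfg omscx wgq rbg ousza zxhdn hrial zzlwv ywr
Hunk 6: at line 5 remove [ousza,zxhdn,hrial] add [bzbrv,lwbrk,ixn] -> 10 lines: gga jabfg omscx wgq rbg bzbrv lwbrk ixn zzlwv ywr
Final line count: 10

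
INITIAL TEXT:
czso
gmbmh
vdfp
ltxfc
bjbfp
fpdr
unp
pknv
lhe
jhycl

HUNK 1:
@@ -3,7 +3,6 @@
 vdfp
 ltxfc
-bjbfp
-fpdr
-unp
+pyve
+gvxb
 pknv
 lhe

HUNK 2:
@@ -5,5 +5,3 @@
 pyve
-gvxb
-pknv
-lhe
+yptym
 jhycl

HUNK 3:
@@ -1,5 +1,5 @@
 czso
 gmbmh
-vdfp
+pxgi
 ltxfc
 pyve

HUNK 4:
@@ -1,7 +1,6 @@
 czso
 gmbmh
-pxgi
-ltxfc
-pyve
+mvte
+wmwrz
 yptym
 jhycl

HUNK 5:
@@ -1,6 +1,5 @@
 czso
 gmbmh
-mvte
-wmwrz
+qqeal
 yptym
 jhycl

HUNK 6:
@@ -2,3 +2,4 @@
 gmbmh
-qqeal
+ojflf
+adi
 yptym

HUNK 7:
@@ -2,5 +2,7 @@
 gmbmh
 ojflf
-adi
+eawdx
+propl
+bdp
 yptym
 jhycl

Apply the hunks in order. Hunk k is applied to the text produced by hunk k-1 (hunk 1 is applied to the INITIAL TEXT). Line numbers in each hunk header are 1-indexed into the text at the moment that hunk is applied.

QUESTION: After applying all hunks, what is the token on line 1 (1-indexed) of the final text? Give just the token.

Hunk 1: at line 3 remove [bjbfp,fpdr,unp] add [pyve,gvxb] -> 9 lines: czso gmbmh vdfp ltxfc pyve gvxb pknv lhe jhycl
Hunk 2: at line 5 remove [gvxb,pknv,lhe] add [yptym] -> 7 lines: czso gmbmh vdfp ltxfc pyve yptym jhycl
Hunk 3: at line 1 remove [vdfp] add [pxgi] -> 7 lines: czso gmbmh pxgi ltxfc pyve yptym jhycl
Hunk 4: at line 1 remove [pxgi,ltxfc,pyve] add [mvte,wmwrz] -> 6 lines: czso gmbmh mvte wmwrz yptym jhycl
Hunk 5: at line 1 remove [mvte,wmwrz] add [qqeal] -> 5 lines: czso gmbmh qqeal yptym jhycl
Hunk 6: at line 2 remove [qqeal] add [ojflf,adi] -> 6 lines: czso gmbmh ojflf adi yptym jhycl
Hunk 7: at line 2 remove [adi] add [eawdx,propl,bdp] -> 8 lines: czso gmbmh ojflf eawdx propl bdp yptym jhycl
Final line 1: czso

Answer: czso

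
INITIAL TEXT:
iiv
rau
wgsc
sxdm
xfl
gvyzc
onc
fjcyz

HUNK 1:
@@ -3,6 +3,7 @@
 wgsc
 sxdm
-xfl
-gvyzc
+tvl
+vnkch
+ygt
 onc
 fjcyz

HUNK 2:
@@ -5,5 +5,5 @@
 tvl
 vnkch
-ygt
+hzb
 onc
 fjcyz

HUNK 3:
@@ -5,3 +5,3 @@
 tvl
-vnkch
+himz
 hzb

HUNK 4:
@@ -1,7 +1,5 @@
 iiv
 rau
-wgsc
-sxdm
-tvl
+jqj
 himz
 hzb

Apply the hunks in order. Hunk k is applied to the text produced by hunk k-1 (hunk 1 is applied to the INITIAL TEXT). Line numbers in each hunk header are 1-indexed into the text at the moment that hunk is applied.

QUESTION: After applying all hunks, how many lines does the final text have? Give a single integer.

Hunk 1: at line 3 remove [xfl,gvyzc] add [tvl,vnkch,ygt] -> 9 lines: iiv rau wgsc sxdm tvl vnkch ygt onc fjcyz
Hunk 2: at line 5 remove [ygt] add [hzb] -> 9 lines: iiv rau wgsc sxdm tvl vnkch hzb onc fjcyz
Hunk 3: at line 5 remove [vnkch] add [himz] -> 9 lines: iiv rau wgsc sxdm tvl himz hzb onc fjcyz
Hunk 4: at line 1 remove [wgsc,sxdm,tvl] add [jqj] -> 7 lines: iiv rau jqj himz hzb onc fjcyz
Final line count: 7

Answer: 7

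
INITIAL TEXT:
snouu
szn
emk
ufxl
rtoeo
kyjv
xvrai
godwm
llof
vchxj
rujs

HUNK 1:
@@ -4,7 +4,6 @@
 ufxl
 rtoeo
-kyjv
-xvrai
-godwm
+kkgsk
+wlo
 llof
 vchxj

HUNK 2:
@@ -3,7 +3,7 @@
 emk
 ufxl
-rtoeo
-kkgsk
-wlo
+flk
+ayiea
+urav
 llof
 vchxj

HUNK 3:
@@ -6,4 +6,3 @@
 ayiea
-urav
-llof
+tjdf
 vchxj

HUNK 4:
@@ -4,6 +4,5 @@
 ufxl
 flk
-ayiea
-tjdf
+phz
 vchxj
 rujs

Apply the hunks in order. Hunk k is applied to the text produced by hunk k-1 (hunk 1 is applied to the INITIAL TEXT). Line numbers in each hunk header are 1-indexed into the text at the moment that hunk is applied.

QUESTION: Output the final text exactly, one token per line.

Answer: snouu
szn
emk
ufxl
flk
phz
vchxj
rujs

Derivation:
Hunk 1: at line 4 remove [kyjv,xvrai,godwm] add [kkgsk,wlo] -> 10 lines: snouu szn emk ufxl rtoeo kkgsk wlo llof vchxj rujs
Hunk 2: at line 3 remove [rtoeo,kkgsk,wlo] add [flk,ayiea,urav] -> 10 lines: snouu szn emk ufxl flk ayiea urav llof vchxj rujs
Hunk 3: at line 6 remove [urav,llof] add [tjdf] -> 9 lines: snouu szn emk ufxl flk ayiea tjdf vchxj rujs
Hunk 4: at line 4 remove [ayiea,tjdf] add [phz] -> 8 lines: snouu szn emk ufxl flk phz vchxj rujs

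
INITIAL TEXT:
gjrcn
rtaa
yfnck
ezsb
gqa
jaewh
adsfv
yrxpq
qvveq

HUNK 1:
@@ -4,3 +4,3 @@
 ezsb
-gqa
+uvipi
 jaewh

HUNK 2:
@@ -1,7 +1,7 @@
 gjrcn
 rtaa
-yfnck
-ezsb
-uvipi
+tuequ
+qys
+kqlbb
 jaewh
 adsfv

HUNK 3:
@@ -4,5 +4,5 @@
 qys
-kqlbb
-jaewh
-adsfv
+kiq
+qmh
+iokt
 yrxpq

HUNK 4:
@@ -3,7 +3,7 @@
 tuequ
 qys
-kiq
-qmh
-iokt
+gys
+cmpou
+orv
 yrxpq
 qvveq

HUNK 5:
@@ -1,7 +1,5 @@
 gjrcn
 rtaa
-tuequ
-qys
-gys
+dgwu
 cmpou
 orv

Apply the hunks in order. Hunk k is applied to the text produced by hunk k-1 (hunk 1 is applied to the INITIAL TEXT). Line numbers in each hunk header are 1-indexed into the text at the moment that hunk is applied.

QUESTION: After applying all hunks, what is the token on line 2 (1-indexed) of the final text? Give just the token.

Hunk 1: at line 4 remove [gqa] add [uvipi] -> 9 lines: gjrcn rtaa yfnck ezsb uvipi jaewh adsfv yrxpq qvveq
Hunk 2: at line 1 remove [yfnck,ezsb,uvipi] add [tuequ,qys,kqlbb] -> 9 lines: gjrcn rtaa tuequ qys kqlbb jaewh adsfv yrxpq qvveq
Hunk 3: at line 4 remove [kqlbb,jaewh,adsfv] add [kiq,qmh,iokt] -> 9 lines: gjrcn rtaa tuequ qys kiq qmh iokt yrxpq qvveq
Hunk 4: at line 3 remove [kiq,qmh,iokt] add [gys,cmpou,orv] -> 9 lines: gjrcn rtaa tuequ qys gys cmpou orv yrxpq qvveq
Hunk 5: at line 1 remove [tuequ,qys,gys] add [dgwu] -> 7 lines: gjrcn rtaa dgwu cmpou orv yrxpq qvveq
Final line 2: rtaa

Answer: rtaa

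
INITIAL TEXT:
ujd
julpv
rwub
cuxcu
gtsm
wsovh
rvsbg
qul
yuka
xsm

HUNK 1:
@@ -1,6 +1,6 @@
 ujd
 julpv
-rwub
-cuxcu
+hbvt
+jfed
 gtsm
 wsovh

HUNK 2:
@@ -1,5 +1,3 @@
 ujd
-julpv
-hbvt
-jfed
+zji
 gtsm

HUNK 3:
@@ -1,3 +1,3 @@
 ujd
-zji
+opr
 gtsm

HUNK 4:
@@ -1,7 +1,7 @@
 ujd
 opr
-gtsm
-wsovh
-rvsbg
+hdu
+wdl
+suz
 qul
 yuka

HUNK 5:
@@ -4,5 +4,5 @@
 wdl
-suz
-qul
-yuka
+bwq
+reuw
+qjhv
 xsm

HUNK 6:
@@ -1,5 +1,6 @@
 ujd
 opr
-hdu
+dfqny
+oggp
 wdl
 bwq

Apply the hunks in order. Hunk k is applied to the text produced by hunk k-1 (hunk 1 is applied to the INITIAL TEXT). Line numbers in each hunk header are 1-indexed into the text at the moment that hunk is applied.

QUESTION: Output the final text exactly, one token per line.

Answer: ujd
opr
dfqny
oggp
wdl
bwq
reuw
qjhv
xsm

Derivation:
Hunk 1: at line 1 remove [rwub,cuxcu] add [hbvt,jfed] -> 10 lines: ujd julpv hbvt jfed gtsm wsovh rvsbg qul yuka xsm
Hunk 2: at line 1 remove [julpv,hbvt,jfed] add [zji] -> 8 lines: ujd zji gtsm wsovh rvsbg qul yuka xsm
Hunk 3: at line 1 remove [zji] add [opr] -> 8 lines: ujd opr gtsm wsovh rvsbg qul yuka xsm
Hunk 4: at line 1 remove [gtsm,wsovh,rvsbg] add [hdu,wdl,suz] -> 8 lines: ujd opr hdu wdl suz qul yuka xsm
Hunk 5: at line 4 remove [suz,qul,yuka] add [bwq,reuw,qjhv] -> 8 lines: ujd opr hdu wdl bwq reuw qjhv xsm
Hunk 6: at line 1 remove [hdu] add [dfqny,oggp] -> 9 lines: ujd opr dfqny oggp wdl bwq reuw qjhv xsm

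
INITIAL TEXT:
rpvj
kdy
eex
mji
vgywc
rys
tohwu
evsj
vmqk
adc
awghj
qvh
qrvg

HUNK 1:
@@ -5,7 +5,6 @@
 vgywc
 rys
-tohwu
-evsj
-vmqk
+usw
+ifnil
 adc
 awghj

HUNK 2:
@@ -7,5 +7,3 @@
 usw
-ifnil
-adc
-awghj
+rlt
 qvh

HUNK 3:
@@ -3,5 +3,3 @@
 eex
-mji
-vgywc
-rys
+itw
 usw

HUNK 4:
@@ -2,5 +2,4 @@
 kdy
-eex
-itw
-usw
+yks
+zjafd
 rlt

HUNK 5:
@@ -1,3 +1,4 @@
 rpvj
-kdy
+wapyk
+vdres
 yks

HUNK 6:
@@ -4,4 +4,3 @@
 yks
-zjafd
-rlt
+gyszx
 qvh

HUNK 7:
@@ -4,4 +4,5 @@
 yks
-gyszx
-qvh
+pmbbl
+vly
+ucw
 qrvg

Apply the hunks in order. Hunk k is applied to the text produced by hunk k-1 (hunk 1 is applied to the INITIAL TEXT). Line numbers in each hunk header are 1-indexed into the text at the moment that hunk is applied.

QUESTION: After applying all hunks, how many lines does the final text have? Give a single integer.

Hunk 1: at line 5 remove [tohwu,evsj,vmqk] add [usw,ifnil] -> 12 lines: rpvj kdy eex mji vgywc rys usw ifnil adc awghj qvh qrvg
Hunk 2: at line 7 remove [ifnil,adc,awghj] add [rlt] -> 10 lines: rpvj kdy eex mji vgywc rys usw rlt qvh qrvg
Hunk 3: at line 3 remove [mji,vgywc,rys] add [itw] -> 8 lines: rpvj kdy eex itw usw rlt qvh qrvg
Hunk 4: at line 2 remove [eex,itw,usw] add [yks,zjafd] -> 7 lines: rpvj kdy yks zjafd rlt qvh qrvg
Hunk 5: at line 1 remove [kdy] add [wapyk,vdres] -> 8 lines: rpvj wapyk vdres yks zjafd rlt qvh qrvg
Hunk 6: at line 4 remove [zjafd,rlt] add [gyszx] -> 7 lines: rpvj wapyk vdres yks gyszx qvh qrvg
Hunk 7: at line 4 remove [gyszx,qvh] add [pmbbl,vly,ucw] -> 8 lines: rpvj wapyk vdres yks pmbbl vly ucw qrvg
Final line count: 8

Answer: 8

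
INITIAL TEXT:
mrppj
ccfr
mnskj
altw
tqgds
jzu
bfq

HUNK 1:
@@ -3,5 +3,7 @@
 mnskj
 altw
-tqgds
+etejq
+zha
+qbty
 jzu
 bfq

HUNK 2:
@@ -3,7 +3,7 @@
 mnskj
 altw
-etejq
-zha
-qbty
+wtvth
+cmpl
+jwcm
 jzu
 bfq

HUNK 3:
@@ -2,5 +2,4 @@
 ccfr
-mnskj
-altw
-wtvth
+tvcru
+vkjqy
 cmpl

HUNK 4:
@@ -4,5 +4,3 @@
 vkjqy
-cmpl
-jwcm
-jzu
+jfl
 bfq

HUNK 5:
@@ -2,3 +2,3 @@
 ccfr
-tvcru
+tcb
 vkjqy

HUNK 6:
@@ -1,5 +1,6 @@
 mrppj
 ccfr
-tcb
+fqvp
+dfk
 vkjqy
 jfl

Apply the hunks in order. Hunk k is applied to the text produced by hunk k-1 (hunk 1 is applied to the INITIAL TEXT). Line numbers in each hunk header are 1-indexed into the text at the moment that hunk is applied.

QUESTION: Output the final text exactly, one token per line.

Hunk 1: at line 3 remove [tqgds] add [etejq,zha,qbty] -> 9 lines: mrppj ccfr mnskj altw etejq zha qbty jzu bfq
Hunk 2: at line 3 remove [etejq,zha,qbty] add [wtvth,cmpl,jwcm] -> 9 lines: mrppj ccfr mnskj altw wtvth cmpl jwcm jzu bfq
Hunk 3: at line 2 remove [mnskj,altw,wtvth] add [tvcru,vkjqy] -> 8 lines: mrppj ccfr tvcru vkjqy cmpl jwcm jzu bfq
Hunk 4: at line 4 remove [cmpl,jwcm,jzu] add [jfl] -> 6 lines: mrppj ccfr tvcru vkjqy jfl bfq
Hunk 5: at line 2 remove [tvcru] add [tcb] -> 6 lines: mrppj ccfr tcb vkjqy jfl bfq
Hunk 6: at line 1 remove [tcb] add [fqvp,dfk] -> 7 lines: mrppj ccfr fqvp dfk vkjqy jfl bfq

Answer: mrppj
ccfr
fqvp
dfk
vkjqy
jfl
bfq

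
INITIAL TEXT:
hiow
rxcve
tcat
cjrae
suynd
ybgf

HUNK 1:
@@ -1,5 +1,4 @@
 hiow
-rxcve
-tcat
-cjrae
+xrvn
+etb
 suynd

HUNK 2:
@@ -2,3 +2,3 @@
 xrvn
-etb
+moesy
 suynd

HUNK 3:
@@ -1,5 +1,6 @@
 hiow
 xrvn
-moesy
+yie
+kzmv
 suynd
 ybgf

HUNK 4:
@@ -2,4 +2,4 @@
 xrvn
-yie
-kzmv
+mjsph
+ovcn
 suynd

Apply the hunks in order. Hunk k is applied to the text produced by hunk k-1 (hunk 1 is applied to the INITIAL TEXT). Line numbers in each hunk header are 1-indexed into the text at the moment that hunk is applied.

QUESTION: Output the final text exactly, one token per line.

Answer: hiow
xrvn
mjsph
ovcn
suynd
ybgf

Derivation:
Hunk 1: at line 1 remove [rxcve,tcat,cjrae] add [xrvn,etb] -> 5 lines: hiow xrvn etb suynd ybgf
Hunk 2: at line 2 remove [etb] add [moesy] -> 5 lines: hiow xrvn moesy suynd ybgf
Hunk 3: at line 1 remove [moesy] add [yie,kzmv] -> 6 lines: hiow xrvn yie kzmv suynd ybgf
Hunk 4: at line 2 remove [yie,kzmv] add [mjsph,ovcn] -> 6 lines: hiow xrvn mjsph ovcn suynd ybgf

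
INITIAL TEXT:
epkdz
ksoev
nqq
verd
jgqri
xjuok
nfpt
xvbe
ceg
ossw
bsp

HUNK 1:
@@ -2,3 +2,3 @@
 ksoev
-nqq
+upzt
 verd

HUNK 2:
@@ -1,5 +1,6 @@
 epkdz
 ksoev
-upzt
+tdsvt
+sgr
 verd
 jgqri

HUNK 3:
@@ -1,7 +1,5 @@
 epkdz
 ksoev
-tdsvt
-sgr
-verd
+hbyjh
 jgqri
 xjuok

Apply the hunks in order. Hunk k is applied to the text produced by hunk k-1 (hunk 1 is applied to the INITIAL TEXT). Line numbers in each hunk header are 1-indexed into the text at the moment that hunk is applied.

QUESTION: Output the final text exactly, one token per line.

Answer: epkdz
ksoev
hbyjh
jgqri
xjuok
nfpt
xvbe
ceg
ossw
bsp

Derivation:
Hunk 1: at line 2 remove [nqq] add [upzt] -> 11 lines: epkdz ksoev upzt verd jgqri xjuok nfpt xvbe ceg ossw bsp
Hunk 2: at line 1 remove [upzt] add [tdsvt,sgr] -> 12 lines: epkdz ksoev tdsvt sgr verd jgqri xjuok nfpt xvbe ceg ossw bsp
Hunk 3: at line 1 remove [tdsvt,sgr,verd] add [hbyjh] -> 10 lines: epkdz ksoev hbyjh jgqri xjuok nfpt xvbe ceg ossw bsp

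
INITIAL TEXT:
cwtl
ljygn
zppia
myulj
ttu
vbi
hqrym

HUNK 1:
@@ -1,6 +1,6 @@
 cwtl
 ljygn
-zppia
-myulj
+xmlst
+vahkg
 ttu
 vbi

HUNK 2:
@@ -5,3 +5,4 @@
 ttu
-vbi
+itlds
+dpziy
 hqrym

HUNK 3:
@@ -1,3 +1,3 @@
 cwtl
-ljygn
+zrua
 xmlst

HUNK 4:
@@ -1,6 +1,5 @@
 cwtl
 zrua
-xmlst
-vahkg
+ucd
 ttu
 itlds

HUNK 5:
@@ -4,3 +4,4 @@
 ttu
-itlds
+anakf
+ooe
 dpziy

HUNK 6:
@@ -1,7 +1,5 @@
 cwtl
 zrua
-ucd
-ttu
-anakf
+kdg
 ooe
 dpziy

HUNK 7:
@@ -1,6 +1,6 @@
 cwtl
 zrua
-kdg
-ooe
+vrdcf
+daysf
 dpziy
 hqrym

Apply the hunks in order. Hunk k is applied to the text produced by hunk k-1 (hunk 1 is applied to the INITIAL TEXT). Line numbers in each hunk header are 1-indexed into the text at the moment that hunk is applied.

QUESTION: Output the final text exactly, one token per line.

Hunk 1: at line 1 remove [zppia,myulj] add [xmlst,vahkg] -> 7 lines: cwtl ljygn xmlst vahkg ttu vbi hqrym
Hunk 2: at line 5 remove [vbi] add [itlds,dpziy] -> 8 lines: cwtl ljygn xmlst vahkg ttu itlds dpziy hqrym
Hunk 3: at line 1 remove [ljygn] add [zrua] -> 8 lines: cwtl zrua xmlst vahkg ttu itlds dpziy hqrym
Hunk 4: at line 1 remove [xmlst,vahkg] add [ucd] -> 7 lines: cwtl zrua ucd ttu itlds dpziy hqrym
Hunk 5: at line 4 remove [itlds] add [anakf,ooe] -> 8 lines: cwtl zrua ucd ttu anakf ooe dpziy hqrym
Hunk 6: at line 1 remove [ucd,ttu,anakf] add [kdg] -> 6 lines: cwtl zrua kdg ooe dpziy hqrym
Hunk 7: at line 1 remove [kdg,ooe] add [vrdcf,daysf] -> 6 lines: cwtl zrua vrdcf daysf dpziy hqrym

Answer: cwtl
zrua
vrdcf
daysf
dpziy
hqrym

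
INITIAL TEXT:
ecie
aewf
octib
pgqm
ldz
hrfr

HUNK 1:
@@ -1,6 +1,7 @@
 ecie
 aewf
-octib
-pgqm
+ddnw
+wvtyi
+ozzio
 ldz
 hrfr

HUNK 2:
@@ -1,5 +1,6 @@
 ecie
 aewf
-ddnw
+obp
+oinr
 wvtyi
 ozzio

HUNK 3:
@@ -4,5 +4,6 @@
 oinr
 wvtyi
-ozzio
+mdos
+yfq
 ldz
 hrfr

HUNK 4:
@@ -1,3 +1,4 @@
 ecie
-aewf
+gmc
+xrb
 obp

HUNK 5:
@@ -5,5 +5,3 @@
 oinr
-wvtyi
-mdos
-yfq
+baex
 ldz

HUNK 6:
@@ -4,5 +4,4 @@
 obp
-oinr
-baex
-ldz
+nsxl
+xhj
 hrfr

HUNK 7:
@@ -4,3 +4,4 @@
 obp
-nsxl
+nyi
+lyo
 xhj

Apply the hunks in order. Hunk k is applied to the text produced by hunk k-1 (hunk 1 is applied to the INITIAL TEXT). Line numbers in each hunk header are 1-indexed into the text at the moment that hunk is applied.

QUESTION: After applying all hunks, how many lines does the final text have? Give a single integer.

Answer: 8

Derivation:
Hunk 1: at line 1 remove [octib,pgqm] add [ddnw,wvtyi,ozzio] -> 7 lines: ecie aewf ddnw wvtyi ozzio ldz hrfr
Hunk 2: at line 1 remove [ddnw] add [obp,oinr] -> 8 lines: ecie aewf obp oinr wvtyi ozzio ldz hrfr
Hunk 3: at line 4 remove [ozzio] add [mdos,yfq] -> 9 lines: ecie aewf obp oinr wvtyi mdos yfq ldz hrfr
Hunk 4: at line 1 remove [aewf] add [gmc,xrb] -> 10 lines: ecie gmc xrb obp oinr wvtyi mdos yfq ldz hrfr
Hunk 5: at line 5 remove [wvtyi,mdos,yfq] add [baex] -> 8 lines: ecie gmc xrb obp oinr baex ldz hrfr
Hunk 6: at line 4 remove [oinr,baex,ldz] add [nsxl,xhj] -> 7 lines: ecie gmc xrb obp nsxl xhj hrfr
Hunk 7: at line 4 remove [nsxl] add [nyi,lyo] -> 8 lines: ecie gmc xrb obp nyi lyo xhj hrfr
Final line count: 8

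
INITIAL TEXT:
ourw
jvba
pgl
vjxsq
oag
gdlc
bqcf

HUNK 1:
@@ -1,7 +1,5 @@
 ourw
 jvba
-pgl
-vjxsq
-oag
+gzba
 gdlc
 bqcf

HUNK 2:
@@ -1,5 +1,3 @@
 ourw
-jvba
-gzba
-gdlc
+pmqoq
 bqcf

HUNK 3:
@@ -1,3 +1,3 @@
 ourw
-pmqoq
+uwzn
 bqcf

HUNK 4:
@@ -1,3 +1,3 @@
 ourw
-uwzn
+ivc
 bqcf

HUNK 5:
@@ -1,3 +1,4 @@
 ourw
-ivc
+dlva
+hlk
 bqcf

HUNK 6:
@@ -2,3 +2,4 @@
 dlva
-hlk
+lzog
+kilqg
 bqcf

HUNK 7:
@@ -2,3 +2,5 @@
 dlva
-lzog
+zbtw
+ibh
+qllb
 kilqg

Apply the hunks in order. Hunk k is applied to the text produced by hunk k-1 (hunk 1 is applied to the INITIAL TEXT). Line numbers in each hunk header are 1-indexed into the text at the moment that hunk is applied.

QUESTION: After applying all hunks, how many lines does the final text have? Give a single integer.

Hunk 1: at line 1 remove [pgl,vjxsq,oag] add [gzba] -> 5 lines: ourw jvba gzba gdlc bqcf
Hunk 2: at line 1 remove [jvba,gzba,gdlc] add [pmqoq] -> 3 lines: ourw pmqoq bqcf
Hunk 3: at line 1 remove [pmqoq] add [uwzn] -> 3 lines: ourw uwzn bqcf
Hunk 4: at line 1 remove [uwzn] add [ivc] -> 3 lines: ourw ivc bqcf
Hunk 5: at line 1 remove [ivc] add [dlva,hlk] -> 4 lines: ourw dlva hlk bqcf
Hunk 6: at line 2 remove [hlk] add [lzog,kilqg] -> 5 lines: ourw dlva lzog kilqg bqcf
Hunk 7: at line 2 remove [lzog] add [zbtw,ibh,qllb] -> 7 lines: ourw dlva zbtw ibh qllb kilqg bqcf
Final line count: 7

Answer: 7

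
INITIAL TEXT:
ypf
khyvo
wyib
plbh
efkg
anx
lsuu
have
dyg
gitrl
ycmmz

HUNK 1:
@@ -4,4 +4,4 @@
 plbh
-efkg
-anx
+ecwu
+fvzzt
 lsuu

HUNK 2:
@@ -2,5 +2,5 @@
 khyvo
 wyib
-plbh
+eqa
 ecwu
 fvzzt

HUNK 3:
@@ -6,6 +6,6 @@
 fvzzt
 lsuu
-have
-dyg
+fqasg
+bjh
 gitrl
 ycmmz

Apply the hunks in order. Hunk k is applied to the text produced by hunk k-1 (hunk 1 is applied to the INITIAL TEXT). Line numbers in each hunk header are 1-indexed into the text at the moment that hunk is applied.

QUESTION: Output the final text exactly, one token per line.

Hunk 1: at line 4 remove [efkg,anx] add [ecwu,fvzzt] -> 11 lines: ypf khyvo wyib plbh ecwu fvzzt lsuu have dyg gitrl ycmmz
Hunk 2: at line 2 remove [plbh] add [eqa] -> 11 lines: ypf khyvo wyib eqa ecwu fvzzt lsuu have dyg gitrl ycmmz
Hunk 3: at line 6 remove [have,dyg] add [fqasg,bjh] -> 11 lines: ypf khyvo wyib eqa ecwu fvzzt lsuu fqasg bjh gitrl ycmmz

Answer: ypf
khyvo
wyib
eqa
ecwu
fvzzt
lsuu
fqasg
bjh
gitrl
ycmmz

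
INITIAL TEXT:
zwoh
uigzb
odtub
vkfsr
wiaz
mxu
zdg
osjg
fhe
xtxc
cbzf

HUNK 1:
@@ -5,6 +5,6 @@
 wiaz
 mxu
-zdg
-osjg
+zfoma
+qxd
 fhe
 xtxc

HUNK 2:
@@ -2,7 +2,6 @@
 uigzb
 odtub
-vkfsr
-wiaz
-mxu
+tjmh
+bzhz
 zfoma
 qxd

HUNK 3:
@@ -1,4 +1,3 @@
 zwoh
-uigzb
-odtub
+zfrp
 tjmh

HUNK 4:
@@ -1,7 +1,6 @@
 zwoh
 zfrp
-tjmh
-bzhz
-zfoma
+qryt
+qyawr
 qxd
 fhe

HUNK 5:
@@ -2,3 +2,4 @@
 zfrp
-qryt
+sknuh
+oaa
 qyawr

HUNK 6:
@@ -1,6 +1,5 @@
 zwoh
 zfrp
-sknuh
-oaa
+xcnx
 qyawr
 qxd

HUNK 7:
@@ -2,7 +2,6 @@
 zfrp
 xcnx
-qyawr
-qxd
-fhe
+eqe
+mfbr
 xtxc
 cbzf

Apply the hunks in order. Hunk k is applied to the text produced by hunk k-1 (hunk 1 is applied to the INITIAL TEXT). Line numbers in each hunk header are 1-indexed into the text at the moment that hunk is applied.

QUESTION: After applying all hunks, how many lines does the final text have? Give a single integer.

Hunk 1: at line 5 remove [zdg,osjg] add [zfoma,qxd] -> 11 lines: zwoh uigzb odtub vkfsr wiaz mxu zfoma qxd fhe xtxc cbzf
Hunk 2: at line 2 remove [vkfsr,wiaz,mxu] add [tjmh,bzhz] -> 10 lines: zwoh uigzb odtub tjmh bzhz zfoma qxd fhe xtxc cbzf
Hunk 3: at line 1 remove [uigzb,odtub] add [zfrp] -> 9 lines: zwoh zfrp tjmh bzhz zfoma qxd fhe xtxc cbzf
Hunk 4: at line 1 remove [tjmh,bzhz,zfoma] add [qryt,qyawr] -> 8 lines: zwoh zfrp qryt qyawr qxd fhe xtxc cbzf
Hunk 5: at line 2 remove [qryt] add [sknuh,oaa] -> 9 lines: zwoh zfrp sknuh oaa qyawr qxd fhe xtxc cbzf
Hunk 6: at line 1 remove [sknuh,oaa] add [xcnx] -> 8 lines: zwoh zfrp xcnx qyawr qxd fhe xtxc cbzf
Hunk 7: at line 2 remove [qyawr,qxd,fhe] add [eqe,mfbr] -> 7 lines: zwoh zfrp xcnx eqe mfbr xtxc cbzf
Final line count: 7

Answer: 7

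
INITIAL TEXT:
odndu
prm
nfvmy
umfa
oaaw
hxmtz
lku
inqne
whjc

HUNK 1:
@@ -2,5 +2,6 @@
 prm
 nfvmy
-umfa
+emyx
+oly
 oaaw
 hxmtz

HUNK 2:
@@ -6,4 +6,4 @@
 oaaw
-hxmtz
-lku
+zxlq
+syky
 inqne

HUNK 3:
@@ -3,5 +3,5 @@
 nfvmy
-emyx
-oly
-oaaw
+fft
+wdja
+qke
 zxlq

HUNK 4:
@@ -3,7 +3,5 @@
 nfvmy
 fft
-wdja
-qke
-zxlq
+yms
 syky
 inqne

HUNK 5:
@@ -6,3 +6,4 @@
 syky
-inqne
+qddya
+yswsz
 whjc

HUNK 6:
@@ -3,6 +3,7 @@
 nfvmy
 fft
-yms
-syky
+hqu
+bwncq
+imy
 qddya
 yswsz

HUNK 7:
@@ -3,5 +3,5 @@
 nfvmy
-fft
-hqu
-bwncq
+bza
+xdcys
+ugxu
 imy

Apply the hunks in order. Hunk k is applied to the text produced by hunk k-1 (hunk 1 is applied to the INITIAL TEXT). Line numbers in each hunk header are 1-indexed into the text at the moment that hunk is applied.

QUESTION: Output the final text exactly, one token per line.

Answer: odndu
prm
nfvmy
bza
xdcys
ugxu
imy
qddya
yswsz
whjc

Derivation:
Hunk 1: at line 2 remove [umfa] add [emyx,oly] -> 10 lines: odndu prm nfvmy emyx oly oaaw hxmtz lku inqne whjc
Hunk 2: at line 6 remove [hxmtz,lku] add [zxlq,syky] -> 10 lines: odndu prm nfvmy emyx oly oaaw zxlq syky inqne whjc
Hunk 3: at line 3 remove [emyx,oly,oaaw] add [fft,wdja,qke] -> 10 lines: odndu prm nfvmy fft wdja qke zxlq syky inqne whjc
Hunk 4: at line 3 remove [wdja,qke,zxlq] add [yms] -> 8 lines: odndu prm nfvmy fft yms syky inqne whjc
Hunk 5: at line 6 remove [inqne] add [qddya,yswsz] -> 9 lines: odndu prm nfvmy fft yms syky qddya yswsz whjc
Hunk 6: at line 3 remove [yms,syky] add [hqu,bwncq,imy] -> 10 lines: odndu prm nfvmy fft hqu bwncq imy qddya yswsz whjc
Hunk 7: at line 3 remove [fft,hqu,bwncq] add [bza,xdcys,ugxu] -> 10 lines: odndu prm nfvmy bza xdcys ugxu imy qddya yswsz whjc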